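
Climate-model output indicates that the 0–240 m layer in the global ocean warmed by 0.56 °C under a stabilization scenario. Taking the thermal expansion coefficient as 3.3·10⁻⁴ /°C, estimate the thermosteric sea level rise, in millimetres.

Δh = 44 mm

Δh = αΔT·H = 3.3×10⁻⁴ × 0.56 × 240 = 0.044352 m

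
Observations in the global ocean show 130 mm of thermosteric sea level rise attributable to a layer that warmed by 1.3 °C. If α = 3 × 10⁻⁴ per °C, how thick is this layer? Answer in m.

about 333 m

H = Δh/(αΔT) = 0.13 / (3×10⁻⁴ × 1.3) ≈ 333.3 m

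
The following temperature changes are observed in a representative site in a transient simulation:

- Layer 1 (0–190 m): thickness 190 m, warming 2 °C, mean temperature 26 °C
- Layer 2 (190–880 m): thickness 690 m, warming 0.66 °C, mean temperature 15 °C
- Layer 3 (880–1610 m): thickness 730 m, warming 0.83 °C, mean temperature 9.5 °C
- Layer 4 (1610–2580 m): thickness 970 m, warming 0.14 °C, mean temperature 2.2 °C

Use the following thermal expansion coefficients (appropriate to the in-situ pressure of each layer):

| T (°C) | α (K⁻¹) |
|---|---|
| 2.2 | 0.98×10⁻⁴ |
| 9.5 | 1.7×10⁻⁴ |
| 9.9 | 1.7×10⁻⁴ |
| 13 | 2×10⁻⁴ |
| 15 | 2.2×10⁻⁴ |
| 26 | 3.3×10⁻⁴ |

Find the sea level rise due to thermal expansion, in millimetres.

Layer 1 at 26 °C → α = 3.3×10⁻⁴ K⁻¹
Layer 2 at 15 °C → α = 2.2×10⁻⁴ K⁻¹
Layer 3 at 9.5 °C → α = 1.7×10⁻⁴ K⁻¹
Layer 4 at 2.2 °C → α = 0.98×10⁻⁴ K⁻¹
3.3×10⁻⁴ × 2 × 190 = 0.12540 m
190–880 m: 690 × 2.2×10⁻⁴ × 0.66 = 0.100188 m
1.7×10⁻⁴ × 730 × 0.83 = 0.103003 m
Layer 4: 0.14 × 0.98×10⁻⁴ × 970 = 0.0133084 m
Δh = 0.12540 + 0.100188 + 0.103003 + 0.0133084 = 0.3418994 m ≈ 342 mm

about 342 mm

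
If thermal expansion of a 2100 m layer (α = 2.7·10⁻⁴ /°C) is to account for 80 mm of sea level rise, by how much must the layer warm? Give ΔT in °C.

ΔT = Δh/(αH) = 0.08 / (2.7×10⁻⁴ × 2100) ≈ 0.1411 °C

about 0.14 °C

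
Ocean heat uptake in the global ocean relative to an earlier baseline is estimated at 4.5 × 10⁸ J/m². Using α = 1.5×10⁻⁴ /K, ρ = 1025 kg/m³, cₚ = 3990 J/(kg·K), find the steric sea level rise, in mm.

Δh = αQ/(ρcₚ) = 1.5×10⁻⁴ × 4.5×10⁸ / (1025 × 3990) ≈ 0.016505 m

17 mm of thermosteric rise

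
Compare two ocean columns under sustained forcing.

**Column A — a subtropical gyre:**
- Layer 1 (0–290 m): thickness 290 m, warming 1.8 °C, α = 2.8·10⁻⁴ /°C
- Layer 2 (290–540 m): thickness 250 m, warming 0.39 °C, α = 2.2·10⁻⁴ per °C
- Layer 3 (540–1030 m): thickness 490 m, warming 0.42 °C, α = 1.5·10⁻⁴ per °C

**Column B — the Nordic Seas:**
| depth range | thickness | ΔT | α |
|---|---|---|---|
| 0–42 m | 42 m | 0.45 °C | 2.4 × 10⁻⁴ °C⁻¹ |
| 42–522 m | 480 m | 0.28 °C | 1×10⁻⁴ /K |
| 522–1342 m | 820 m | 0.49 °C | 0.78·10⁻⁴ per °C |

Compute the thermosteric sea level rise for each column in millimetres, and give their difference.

A Layer 1: 290 × 1.8 × 2.8×10⁻⁴ = 0.14616 m
A Layer 2: 0.39 × 2.2×10⁻⁴ × 250 = 0.02145 m
A 540–1030 m: 490 × 1.5×10⁻⁴ × 0.42 = 0.03087 m
A total: 0.19848 m
B Layer 1: 0.45 × 2.4×10⁻⁴ × 42 = 0.004536 m
B 42–522 m: 480 × 0.28 × 1×10⁻⁴ = 0.01344 m
B Layer 3: 820 × 0.49 × 0.78×10⁻⁴ = 0.0313404 m
B total: 0.0493164 m
Difference: 0.19848 − 0.0493164 = 0.1491636 m

A: 198 mm; B: 49.3 mm; difference 149 mm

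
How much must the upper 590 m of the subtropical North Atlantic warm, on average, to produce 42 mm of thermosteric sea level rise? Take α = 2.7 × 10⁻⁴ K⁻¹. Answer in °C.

ΔT ≈ 0.264 °C

ΔT = Δh/(αH) = 0.042 / (2.7×10⁻⁴ × 590) ≈ 0.2637 °C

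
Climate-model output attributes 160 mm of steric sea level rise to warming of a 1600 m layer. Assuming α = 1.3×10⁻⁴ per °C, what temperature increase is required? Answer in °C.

ΔT = Δh/(αH) = 0.16 / (1.3×10⁻⁴ × 1600) ≈ 0.7692 °C

about 0.769 °C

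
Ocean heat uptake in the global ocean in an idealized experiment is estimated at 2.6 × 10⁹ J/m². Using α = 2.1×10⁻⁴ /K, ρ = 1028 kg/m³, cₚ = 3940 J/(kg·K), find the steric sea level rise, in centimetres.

Δh = αQ/(ρcₚ) = 2.1×10⁻⁴ × 2.6×10⁹ / (1028 × 3940) ≈ 0.13480 m

Δh ≈ 13.5 cm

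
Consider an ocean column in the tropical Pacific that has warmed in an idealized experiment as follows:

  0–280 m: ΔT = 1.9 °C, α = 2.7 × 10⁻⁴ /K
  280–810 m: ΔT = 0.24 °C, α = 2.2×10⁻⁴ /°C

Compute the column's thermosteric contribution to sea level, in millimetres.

Δh ≈ 172 mm

1.9 × 2.7×10⁻⁴ × 280 = 0.14364 m
0.24 × 2.2×10⁻⁴ × 530 = 0.027984 m
Δh = 0.14364 + 0.027984 = 0.171624 m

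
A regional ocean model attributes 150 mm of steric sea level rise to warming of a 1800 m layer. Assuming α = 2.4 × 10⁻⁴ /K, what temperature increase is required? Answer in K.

ΔT ≈ 0.347 K

ΔT = Δh/(αH) = 0.15 / (2.4×10⁻⁴ × 1800) ≈ 0.3472 K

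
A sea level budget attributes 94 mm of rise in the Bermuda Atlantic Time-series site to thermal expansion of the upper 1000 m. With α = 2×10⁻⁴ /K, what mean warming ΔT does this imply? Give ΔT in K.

0.47 K

ΔT = Δh/(αH) = 0.094 / (2×10⁻⁴ × 1000) = 0.4700 K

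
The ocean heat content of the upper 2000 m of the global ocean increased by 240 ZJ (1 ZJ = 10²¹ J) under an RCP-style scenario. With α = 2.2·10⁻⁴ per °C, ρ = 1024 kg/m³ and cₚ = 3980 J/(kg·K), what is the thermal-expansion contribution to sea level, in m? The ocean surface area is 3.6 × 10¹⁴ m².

about 0.0360 m

Per unit area: Q = 240×10²¹ / (3.6×10¹⁴) ≈ 6.667×10⁸ J/m²
Δh = αQ/(ρcₚ) = 2.2×10⁻⁴ × 6.667×10⁸ / (1024 × 3980) ≈ 0.035989 m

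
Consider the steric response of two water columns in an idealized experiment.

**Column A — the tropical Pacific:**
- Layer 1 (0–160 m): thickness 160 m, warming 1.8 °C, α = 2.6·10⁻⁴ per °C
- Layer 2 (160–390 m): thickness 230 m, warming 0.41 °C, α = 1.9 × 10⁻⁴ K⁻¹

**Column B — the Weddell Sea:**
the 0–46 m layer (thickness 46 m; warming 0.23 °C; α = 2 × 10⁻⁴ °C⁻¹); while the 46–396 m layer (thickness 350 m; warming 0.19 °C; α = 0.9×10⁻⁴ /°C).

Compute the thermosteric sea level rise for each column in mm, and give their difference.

Δh_A ≈ 93 mm, Δh_B ≈ 8.1 mm; difference ≈ 85 mm

A 2.6×10⁻⁴ × 1.8 × 160 = 0.07488 m
A 160–390 m: 0.41 × 230 × 1.9×10⁻⁴ = 0.017917 m
A total: 0.092797 m
B Layer 1: 2×10⁻⁴ × 0.23 × 46 = 0.002116 m
B 46–396 m: 350 × 0.19 × 0.9×10⁻⁴ = 0.005985 m
B total: 0.008101 m
Difference: 0.092797 − 0.008101 = 0.084696 m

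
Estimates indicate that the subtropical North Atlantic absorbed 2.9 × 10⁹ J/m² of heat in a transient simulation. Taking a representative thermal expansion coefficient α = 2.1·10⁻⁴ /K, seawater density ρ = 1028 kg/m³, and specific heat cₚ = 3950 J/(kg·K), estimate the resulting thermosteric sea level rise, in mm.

150 mm of thermosteric rise

Δh = αQ/(ρcₚ) = 2.1×10⁻⁴ × 2.9×10⁹ / (1028 × 3950) ≈ 0.14998 m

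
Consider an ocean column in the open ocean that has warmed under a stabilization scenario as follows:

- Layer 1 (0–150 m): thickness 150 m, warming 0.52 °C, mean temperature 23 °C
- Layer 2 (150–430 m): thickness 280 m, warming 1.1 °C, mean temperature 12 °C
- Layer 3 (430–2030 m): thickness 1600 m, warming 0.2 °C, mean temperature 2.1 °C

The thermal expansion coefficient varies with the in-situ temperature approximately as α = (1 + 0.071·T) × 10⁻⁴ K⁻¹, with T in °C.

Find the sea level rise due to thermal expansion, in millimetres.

114 mm

Layer 1: α = (1 + 0.071×23)×10⁻⁴ = 2.633×10⁻⁴ K⁻¹
Layer 2: α = (1 + 0.071×12)×10⁻⁴ = 1.852×10⁻⁴ K⁻¹
Layer 3: α = (1 + 0.071×2.1)×10⁻⁴ = 1.1491×10⁻⁴ K⁻¹
0–150 m: 0.52 × 2.633×10⁻⁴ × 150 = 0.0205374 m
Layer 2: 1.852×10⁻⁴ × 1.1 × 280 = 0.0570416 m
Layer 3: 0.2 × 1.1491×10⁻⁴ × 1600 = 0.0367712 m
Δh = 0.0205374 + 0.0570416 + 0.0367712 = 0.1143502 m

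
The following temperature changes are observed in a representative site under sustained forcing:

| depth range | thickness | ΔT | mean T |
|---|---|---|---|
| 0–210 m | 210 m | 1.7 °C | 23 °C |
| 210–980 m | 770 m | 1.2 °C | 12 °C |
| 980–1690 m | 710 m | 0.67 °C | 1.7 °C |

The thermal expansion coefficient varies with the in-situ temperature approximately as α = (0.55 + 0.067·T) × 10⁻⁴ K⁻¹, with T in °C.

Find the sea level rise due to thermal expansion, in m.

Layer 1: α = (0.55 + 0.067×23)×10⁻⁴ = 2.091×10⁻⁴ K⁻¹
Layer 2: α = (0.55 + 0.067×12)×10⁻⁴ = 1.354×10⁻⁴ K⁻¹
Layer 3: α = (0.55 + 0.067×1.7)×10⁻⁴ = 0.6639×10⁻⁴ K⁻¹
2.091×10⁻⁴ × 210 × 1.7 = 0.0746487 m
Layer 2: 1.354×10⁻⁴ × 770 × 1.2 = 0.1251096 m
980–1690 m: 0.67 × 0.6639×10⁻⁴ × 710 = 0.031581723 m
Δh = 0.0746487 + 0.1251096 + 0.031581723 = 0.231340023 m

about 0.231 m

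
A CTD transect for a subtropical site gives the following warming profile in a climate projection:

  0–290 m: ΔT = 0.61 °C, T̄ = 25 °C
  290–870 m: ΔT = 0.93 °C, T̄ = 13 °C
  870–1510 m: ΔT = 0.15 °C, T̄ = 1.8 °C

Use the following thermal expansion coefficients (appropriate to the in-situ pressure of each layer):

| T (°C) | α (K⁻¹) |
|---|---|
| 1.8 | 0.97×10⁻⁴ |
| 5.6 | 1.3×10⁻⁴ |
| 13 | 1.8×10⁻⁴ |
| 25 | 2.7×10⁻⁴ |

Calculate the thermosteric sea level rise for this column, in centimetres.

Layer 1 at 25 °C → α = 2.7×10⁻⁴ K⁻¹
Layer 2 at 13 °C → α = 1.8×10⁻⁴ K⁻¹
Layer 3 at 1.8 °C → α = 0.97×10⁻⁴ K⁻¹
0–290 m: 290 × 2.7×10⁻⁴ × 0.61 = 0.047763 m
580 × 0.93 × 1.8×10⁻⁴ = 0.097092 m
870–1510 m: 0.97×10⁻⁴ × 0.15 × 640 = 0.009312 m
Δh = 0.047763 + 0.097092 + 0.009312 = 0.154167 m

15 cm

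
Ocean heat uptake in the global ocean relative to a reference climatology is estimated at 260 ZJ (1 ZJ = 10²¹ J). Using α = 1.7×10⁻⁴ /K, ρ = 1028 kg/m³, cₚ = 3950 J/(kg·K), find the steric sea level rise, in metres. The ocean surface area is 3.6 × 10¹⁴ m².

Δh ≈ 0.030 m

Per unit area: Q = 260×10²¹ / (3.6×10¹⁴) ≈ 7.222×10⁸ J/m²
Δh = αQ/(ρcₚ) = 1.7×10⁻⁴ × 7.222×10⁸ / (1028 × 3950) ≈ 0.030235 m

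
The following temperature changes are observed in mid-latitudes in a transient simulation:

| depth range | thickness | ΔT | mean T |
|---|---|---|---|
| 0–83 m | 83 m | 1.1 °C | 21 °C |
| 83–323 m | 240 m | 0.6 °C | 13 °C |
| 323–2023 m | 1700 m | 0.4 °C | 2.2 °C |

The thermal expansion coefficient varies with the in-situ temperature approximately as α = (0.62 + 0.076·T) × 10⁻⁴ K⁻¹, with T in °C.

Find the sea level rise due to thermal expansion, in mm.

about 96.9 mm

Layer 1: α = (0.62 + 0.076×21)×10⁻⁴ = 2.216×10⁻⁴ K⁻¹
Layer 2: α = (0.62 + 0.076×13)×10⁻⁴ = 1.608×10⁻⁴ K⁻¹
Layer 3: α = (0.62 + 0.076×2.2)×10⁻⁴ = 0.7872×10⁻⁴ K⁻¹
Layer 1: 2.216×10⁻⁴ × 1.1 × 83 = 0.02023208 m
240 × 1.608×10⁻⁴ × 0.6 = 0.0231552 m
Layer 3: 1700 × 0.4 × 0.7872×10⁻⁴ = 0.0535296 m
Δh = 0.02023208 + 0.0231552 + 0.0535296 = 0.09691688 m ≈ 96.9 mm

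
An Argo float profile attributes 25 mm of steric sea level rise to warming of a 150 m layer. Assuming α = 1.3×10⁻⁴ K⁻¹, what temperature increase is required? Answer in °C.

ΔT = Δh/(αH) = 0.025 / (1.3×10⁻⁴ × 150) ≈ 1.282 °C

1.28 °C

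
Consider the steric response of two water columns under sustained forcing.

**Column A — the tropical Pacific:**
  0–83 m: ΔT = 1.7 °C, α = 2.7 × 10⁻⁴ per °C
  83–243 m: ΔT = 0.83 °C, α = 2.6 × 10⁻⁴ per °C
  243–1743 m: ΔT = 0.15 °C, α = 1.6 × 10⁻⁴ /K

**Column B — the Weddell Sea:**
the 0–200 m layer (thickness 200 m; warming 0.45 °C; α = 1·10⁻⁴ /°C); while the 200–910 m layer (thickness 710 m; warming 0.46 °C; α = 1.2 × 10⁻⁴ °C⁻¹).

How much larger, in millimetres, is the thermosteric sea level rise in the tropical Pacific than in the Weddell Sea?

A 0–83 m: 83 × 2.7×10⁻⁴ × 1.7 = 0.038097 m
A Layer 2: 2.6×10⁻⁴ × 0.83 × 160 = 0.034528 m
A 0.15 × 1.6×10⁻⁴ × 1500 = 0.03600 m
A total: 0.108625 m
B 0–200 m: 0.45 × 1×10⁻⁴ × 200 = 0.00900 m
B 200–910 m: 0.46 × 710 × 1.2×10⁻⁴ = 0.039192 m
B total: 0.048192 m
Difference: 0.108625 − 0.048192 = 0.060433 m

60 mm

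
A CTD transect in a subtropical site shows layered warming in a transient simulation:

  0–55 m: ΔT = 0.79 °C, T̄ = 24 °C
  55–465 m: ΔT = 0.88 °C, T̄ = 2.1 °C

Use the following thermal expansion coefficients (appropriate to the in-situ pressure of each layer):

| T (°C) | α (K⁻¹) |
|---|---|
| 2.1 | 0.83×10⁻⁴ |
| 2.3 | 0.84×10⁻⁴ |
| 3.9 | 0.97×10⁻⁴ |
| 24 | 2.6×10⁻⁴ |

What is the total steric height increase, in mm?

Layer 1 at 24 °C → α = 2.6×10⁻⁴ K⁻¹
Layer 2 at 2.1 °C → α = 0.83×10⁻⁴ K⁻¹
55 × 2.6×10⁻⁴ × 0.79 = 0.011297 m
Layer 2: 0.83×10⁻⁴ × 410 × 0.88 = 0.0299464 m
Δh = 0.011297 + 0.0299464 = 0.0412434 m

about 41 mm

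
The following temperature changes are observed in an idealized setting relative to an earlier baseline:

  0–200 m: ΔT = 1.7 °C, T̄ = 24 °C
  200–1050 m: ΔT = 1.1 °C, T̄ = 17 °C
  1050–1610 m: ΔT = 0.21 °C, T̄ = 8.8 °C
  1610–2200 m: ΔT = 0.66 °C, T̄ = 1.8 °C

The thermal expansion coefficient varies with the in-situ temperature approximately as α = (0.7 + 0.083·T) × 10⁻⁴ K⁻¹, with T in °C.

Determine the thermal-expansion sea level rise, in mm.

Δh = 340 mm

Layer 1: α = (0.7 + 0.083×24)×10⁻⁴ = 2.692×10⁻⁴ K⁻¹
Layer 2: α = (0.7 + 0.083×17)×10⁻⁴ = 2.111×10⁻⁴ K⁻¹
Layer 3: α = (0.7 + 0.083×8.8)×10⁻⁴ = 1.4304×10⁻⁴ K⁻¹
Layer 4: α = (0.7 + 0.083×1.8)×10⁻⁴ = 0.8494×10⁻⁴ K⁻¹
Layer 1: 2.692×10⁻⁴ × 1.7 × 200 = 0.091528 m
200–1050 m: 850 × 2.111×10⁻⁴ × 1.1 = 0.1973785 m
Layer 3: 560 × 1.4304×10⁻⁴ × 0.21 = 0.016821504 m
0.66 × 590 × 0.8494×10⁻⁴ = 0.033075636 m
Δh = 0.091528 + 0.1973785 + 0.016821504 + 0.033075636 = 0.33880364 m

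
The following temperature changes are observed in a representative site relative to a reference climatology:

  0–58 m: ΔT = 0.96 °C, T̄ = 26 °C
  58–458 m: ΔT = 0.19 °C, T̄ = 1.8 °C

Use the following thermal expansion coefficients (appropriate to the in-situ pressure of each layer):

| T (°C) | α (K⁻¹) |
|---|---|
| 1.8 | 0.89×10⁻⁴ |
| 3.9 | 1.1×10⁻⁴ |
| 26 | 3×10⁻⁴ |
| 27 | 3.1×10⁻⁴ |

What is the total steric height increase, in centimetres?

2.35 cm of thermosteric rise

Layer 1 at 26 °C → α = 3×10⁻⁴ K⁻¹
Layer 2 at 1.8 °C → α = 0.89×10⁻⁴ K⁻¹
0–58 m: 3×10⁻⁴ × 0.96 × 58 = 0.016704 m
58–458 m: 0.89×10⁻⁴ × 400 × 0.19 = 0.006764 m
Δh = 0.016704 + 0.006764 = 0.023468 m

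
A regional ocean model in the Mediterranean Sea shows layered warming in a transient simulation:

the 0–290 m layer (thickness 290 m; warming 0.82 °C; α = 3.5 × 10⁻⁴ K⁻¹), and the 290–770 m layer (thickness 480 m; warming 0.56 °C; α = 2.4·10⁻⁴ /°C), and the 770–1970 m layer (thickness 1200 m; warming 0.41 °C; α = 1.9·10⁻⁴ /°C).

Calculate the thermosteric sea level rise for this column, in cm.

Δh ≈ 24.1 cm

0.82 × 290 × 3.5×10⁻⁴ = 0.08323 m
290–770 m: 2.4×10⁻⁴ × 480 × 0.56 = 0.064512 m
770–1970 m: 1.9×10⁻⁴ × 1200 × 0.41 = 0.09348 m
Δh = 0.08323 + 0.064512 + 0.09348 = 0.241222 m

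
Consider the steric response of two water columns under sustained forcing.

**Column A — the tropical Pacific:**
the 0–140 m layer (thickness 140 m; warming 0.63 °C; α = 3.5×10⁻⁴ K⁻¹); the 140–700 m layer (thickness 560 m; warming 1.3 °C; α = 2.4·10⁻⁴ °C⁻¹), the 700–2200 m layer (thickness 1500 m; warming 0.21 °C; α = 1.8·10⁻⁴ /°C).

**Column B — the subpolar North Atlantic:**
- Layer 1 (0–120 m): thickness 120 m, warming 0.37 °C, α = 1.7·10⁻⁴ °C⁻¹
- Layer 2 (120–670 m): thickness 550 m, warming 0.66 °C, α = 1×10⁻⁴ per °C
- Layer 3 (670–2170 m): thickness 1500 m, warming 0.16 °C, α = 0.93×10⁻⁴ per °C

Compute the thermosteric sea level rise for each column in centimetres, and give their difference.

A: 26.2 cm; B: 6.62 cm; difference 19.6 cm

A 0–140 m: 3.5×10⁻⁴ × 140 × 0.63 = 0.03087 m
A 140–700 m: 2.4×10⁻⁴ × 1.3 × 560 = 0.17472 m
A 700–2200 m: 0.21 × 1.8×10⁻⁴ × 1500 = 0.05670 m
A total: 0.26229 m
B Layer 1: 1.7×10⁻⁴ × 120 × 0.37 = 0.007548 m
B 0.66 × 1×10⁻⁴ × 550 = 0.03630 m
B 1500 × 0.93×10⁻⁴ × 0.16 = 0.02232 m
B total: 0.066168 m
Difference: 0.26229 − 0.066168 = 0.196122 m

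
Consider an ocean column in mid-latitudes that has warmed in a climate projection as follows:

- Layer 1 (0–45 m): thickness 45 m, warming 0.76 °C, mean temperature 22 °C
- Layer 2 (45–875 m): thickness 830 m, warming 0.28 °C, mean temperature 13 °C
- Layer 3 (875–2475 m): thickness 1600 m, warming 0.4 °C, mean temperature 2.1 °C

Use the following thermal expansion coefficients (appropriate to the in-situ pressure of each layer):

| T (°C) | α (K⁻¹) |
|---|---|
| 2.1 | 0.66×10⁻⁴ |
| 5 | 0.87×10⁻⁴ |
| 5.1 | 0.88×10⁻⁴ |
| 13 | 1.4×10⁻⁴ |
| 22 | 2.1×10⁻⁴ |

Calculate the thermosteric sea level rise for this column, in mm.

Layer 1 at 22 °C → α = 2.1×10⁻⁴ K⁻¹
Layer 2 at 13 °C → α = 1.4×10⁻⁴ K⁻¹
Layer 3 at 2.1 °C → α = 0.66×10⁻⁴ K⁻¹
0.76 × 45 × 2.1×10⁻⁴ = 0.007182 m
45–875 m: 830 × 1.4×10⁻⁴ × 0.28 = 0.032536 m
1600 × 0.4 × 0.66×10⁻⁴ = 0.04224 m
Δh = 0.007182 + 0.032536 + 0.04224 = 0.081958 m

Δh ≈ 82 mm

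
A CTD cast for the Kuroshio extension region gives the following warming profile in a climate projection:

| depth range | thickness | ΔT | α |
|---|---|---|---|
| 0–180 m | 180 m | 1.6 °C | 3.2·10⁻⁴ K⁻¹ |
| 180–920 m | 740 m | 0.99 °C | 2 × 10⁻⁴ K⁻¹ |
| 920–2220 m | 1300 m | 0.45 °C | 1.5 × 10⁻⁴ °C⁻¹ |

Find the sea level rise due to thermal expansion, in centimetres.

Δh = 32.6 cm

Layer 1: 1.6 × 3.2×10⁻⁴ × 180 = 0.09216 m
180–920 m: 2×10⁻⁴ × 740 × 0.99 = 0.14652 m
920–2220 m: 1300 × 1.5×10⁻⁴ × 0.45 = 0.08775 m
Δh = 0.09216 + 0.14652 + 0.08775 = 0.32643 m ≈ 32.6 cm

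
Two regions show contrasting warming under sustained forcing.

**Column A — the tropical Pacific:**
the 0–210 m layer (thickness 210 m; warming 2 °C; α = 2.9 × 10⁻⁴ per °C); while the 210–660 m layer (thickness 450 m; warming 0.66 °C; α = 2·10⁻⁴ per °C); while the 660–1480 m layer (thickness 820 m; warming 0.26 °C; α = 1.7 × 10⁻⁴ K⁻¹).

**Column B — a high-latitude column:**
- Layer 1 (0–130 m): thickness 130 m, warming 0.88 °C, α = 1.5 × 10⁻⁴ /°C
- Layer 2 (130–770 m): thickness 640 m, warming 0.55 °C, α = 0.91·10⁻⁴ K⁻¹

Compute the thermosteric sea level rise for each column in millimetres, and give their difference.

A Layer 1: 210 × 2.9×10⁻⁴ × 2 = 0.12180 m
A 0.66 × 2×10⁻⁴ × 450 = 0.05940 m
A Layer 3: 820 × 1.7×10⁻⁴ × 0.26 = 0.036244 m
A total: 0.217444 m
B 0–130 m: 1.5×10⁻⁴ × 0.88 × 130 = 0.01716 m
B 640 × 0.55 × 0.91×10⁻⁴ = 0.032032 m
B total: 0.049192 m
Difference: 0.217444 − 0.049192 = 0.168252 m

Δh_A ≈ 217 mm, Δh_B ≈ 49.2 mm; difference ≈ 168 mm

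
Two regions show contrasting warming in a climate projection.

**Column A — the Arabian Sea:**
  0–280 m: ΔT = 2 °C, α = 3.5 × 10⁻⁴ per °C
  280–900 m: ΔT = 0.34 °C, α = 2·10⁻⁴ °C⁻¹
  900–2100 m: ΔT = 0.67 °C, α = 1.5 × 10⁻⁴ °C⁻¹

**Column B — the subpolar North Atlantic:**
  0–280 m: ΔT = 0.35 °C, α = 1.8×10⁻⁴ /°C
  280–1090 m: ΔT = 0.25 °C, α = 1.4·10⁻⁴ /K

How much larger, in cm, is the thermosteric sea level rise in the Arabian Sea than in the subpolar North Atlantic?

A 0–280 m: 2 × 3.5×10⁻⁴ × 280 = 0.19600 m
A 2×10⁻⁴ × 620 × 0.34 = 0.04216 m
A 900–2100 m: 0.67 × 1.5×10⁻⁴ × 1200 = 0.12060 m
A total: 0.35876 m
B 280 × 0.35 × 1.8×10⁻⁴ = 0.01764 m
B 0.25 × 1.4×10⁻⁴ × 810 = 0.02835 m
B total: 0.04599 m
Difference: 0.35876 − 0.04599 = 0.31277 m

31 cm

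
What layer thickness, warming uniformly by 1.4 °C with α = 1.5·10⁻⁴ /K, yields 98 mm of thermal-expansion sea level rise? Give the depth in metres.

H = Δh/(αΔT) = 0.098 / (1.5×10⁻⁴ × 1.4) ≈ 466.7 m

H ≈ 467 m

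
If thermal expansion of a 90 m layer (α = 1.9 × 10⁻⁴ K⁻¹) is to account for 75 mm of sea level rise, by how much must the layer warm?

4.39 °C

ΔT = Δh/(αH) = 0.075 / (1.9×10⁻⁴ × 90) ≈ 4.386 °C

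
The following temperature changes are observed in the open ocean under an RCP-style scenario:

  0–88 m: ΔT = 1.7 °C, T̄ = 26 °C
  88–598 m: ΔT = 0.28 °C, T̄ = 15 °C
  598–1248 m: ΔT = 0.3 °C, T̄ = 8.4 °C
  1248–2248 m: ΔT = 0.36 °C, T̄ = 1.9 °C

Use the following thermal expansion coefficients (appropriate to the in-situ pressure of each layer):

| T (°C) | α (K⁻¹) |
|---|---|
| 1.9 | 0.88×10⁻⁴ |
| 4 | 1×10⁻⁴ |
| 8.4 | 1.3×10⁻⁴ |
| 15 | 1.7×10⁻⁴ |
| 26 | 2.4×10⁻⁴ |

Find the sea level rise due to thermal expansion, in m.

about 0.12 m

Layer 1 at 26 °C → α = 2.4×10⁻⁴ K⁻¹
Layer 2 at 15 °C → α = 1.7×10⁻⁴ K⁻¹
Layer 3 at 8.4 °C → α = 1.3×10⁻⁴ K⁻¹
Layer 4 at 1.9 °C → α = 0.88×10⁻⁴ K⁻¹
Layer 1: 88 × 2.4×10⁻⁴ × 1.7 = 0.035904 m
Layer 2: 510 × 1.7×10⁻⁴ × 0.28 = 0.024276 m
0.3 × 1.3×10⁻⁴ × 650 = 0.02535 m
Layer 4: 0.36 × 0.88×10⁻⁴ × 1000 = 0.03168 m
Δh = 0.035904 + 0.024276 + 0.02535 + 0.03168 = 0.11721 m ≈ 0.12 m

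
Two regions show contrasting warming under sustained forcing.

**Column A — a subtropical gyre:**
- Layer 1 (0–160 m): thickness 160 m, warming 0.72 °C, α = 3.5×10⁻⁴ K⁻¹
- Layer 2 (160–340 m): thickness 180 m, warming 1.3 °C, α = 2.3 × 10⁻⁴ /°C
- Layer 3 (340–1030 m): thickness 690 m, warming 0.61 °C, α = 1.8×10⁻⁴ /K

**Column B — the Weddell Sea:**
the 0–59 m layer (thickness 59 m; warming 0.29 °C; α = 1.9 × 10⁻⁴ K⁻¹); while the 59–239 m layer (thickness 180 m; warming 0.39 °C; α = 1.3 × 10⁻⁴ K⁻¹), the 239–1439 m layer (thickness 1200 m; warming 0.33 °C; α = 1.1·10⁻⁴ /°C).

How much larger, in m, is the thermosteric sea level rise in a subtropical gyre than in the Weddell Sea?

Δh_A − Δh_B ≈ 0.11 m

A 3.5×10⁻⁴ × 0.72 × 160 = 0.04032 m
A 2.3×10⁻⁴ × 180 × 1.3 = 0.05382 m
A Layer 3: 690 × 0.61 × 1.8×10⁻⁴ = 0.075762 m
A total: 0.169902 m
B 0–59 m: 1.9×10⁻⁴ × 0.29 × 59 = 0.0032509 m
B 1.3×10⁻⁴ × 180 × 0.39 = 0.009126 m
B 239–1439 m: 1200 × 1.1×10⁻⁴ × 0.33 = 0.04356 m
B total: 0.0559369 m
Difference: 0.169902 − 0.0559369 = 0.1139651 m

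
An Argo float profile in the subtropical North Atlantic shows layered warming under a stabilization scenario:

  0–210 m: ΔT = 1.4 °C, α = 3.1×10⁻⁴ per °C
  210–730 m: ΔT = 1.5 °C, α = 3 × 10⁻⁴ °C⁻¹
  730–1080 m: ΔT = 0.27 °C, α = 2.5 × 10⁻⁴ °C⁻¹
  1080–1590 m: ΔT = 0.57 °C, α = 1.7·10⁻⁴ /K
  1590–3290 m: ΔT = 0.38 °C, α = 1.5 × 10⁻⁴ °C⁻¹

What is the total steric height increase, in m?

Layer 1: 1.4 × 3.1×10⁻⁴ × 210 = 0.09114 m
Layer 2: 1.5 × 520 × 3×10⁻⁴ = 0.23400 m
Layer 3: 2.5×10⁻⁴ × 350 × 0.27 = 0.023625 m
Layer 4: 510 × 1.7×10⁻⁴ × 0.57 = 0.049419 m
1590–3290 m: 1.5×10⁻⁴ × 0.38 × 1700 = 0.09690 m
Δh = 0.09114 + 0.23400 + 0.023625 + 0.049419 + 0.09690 = 0.495084 m

Δh ≈ 0.50 m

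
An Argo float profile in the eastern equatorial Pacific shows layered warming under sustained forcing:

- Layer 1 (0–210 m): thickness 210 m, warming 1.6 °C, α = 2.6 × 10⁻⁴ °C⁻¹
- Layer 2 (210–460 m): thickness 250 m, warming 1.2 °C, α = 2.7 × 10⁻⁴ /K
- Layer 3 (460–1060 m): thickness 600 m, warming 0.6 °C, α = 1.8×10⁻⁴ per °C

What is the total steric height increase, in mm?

Δh = 233 mm

Layer 1: 1.6 × 210 × 2.6×10⁻⁴ = 0.08736 m
Layer 2: 1.2 × 2.7×10⁻⁴ × 250 = 0.08100 m
0.6 × 600 × 1.8×10⁻⁴ = 0.06480 m
Δh = 0.08736 + 0.08100 + 0.06480 = 0.23316 m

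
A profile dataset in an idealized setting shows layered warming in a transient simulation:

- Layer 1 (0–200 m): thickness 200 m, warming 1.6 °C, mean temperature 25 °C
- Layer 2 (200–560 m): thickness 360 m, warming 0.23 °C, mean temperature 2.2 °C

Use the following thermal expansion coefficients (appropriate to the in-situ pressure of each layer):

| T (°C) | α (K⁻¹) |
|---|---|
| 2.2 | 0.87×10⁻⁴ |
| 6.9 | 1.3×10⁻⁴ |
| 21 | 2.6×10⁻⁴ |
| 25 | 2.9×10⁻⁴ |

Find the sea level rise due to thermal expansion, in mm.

Δh ≈ 100 mm

Layer 1 at 25 °C → α = 2.9×10⁻⁴ K⁻¹
Layer 2 at 2.2 °C → α = 0.87×10⁻⁴ K⁻¹
Layer 1: 2.9×10⁻⁴ × 1.6 × 200 = 0.09280 m
0.23 × 360 × 0.87×10⁻⁴ = 0.0072036 m
Δh = 0.09280 + 0.0072036 = 0.1000036 m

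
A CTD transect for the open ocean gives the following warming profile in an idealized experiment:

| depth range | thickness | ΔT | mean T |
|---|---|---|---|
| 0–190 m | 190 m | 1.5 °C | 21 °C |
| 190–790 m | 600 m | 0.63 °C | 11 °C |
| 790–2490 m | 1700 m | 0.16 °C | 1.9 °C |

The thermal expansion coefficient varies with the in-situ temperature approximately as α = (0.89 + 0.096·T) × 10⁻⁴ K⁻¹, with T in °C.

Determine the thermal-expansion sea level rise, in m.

Layer 1: α = (0.89 + 0.096×21)×10⁻⁴ = 2.906×10⁻⁴ K⁻¹
Layer 2: α = (0.89 + 0.096×11)×10⁻⁴ = 1.946×10⁻⁴ K⁻¹
Layer 3: α = (0.89 + 0.096×1.9)×10⁻⁴ = 1.0724×10⁻⁴ K⁻¹
0–190 m: 1.5 × 2.906×10⁻⁴ × 190 = 0.082821 m
Layer 2: 1.946×10⁻⁴ × 600 × 0.63 = 0.0735588 m
Layer 3: 1.0724×10⁻⁴ × 1700 × 0.16 = 0.02916928 m
Δh = 0.082821 + 0.0735588 + 0.02916928 = 0.18554908 m ≈ 0.19 m

Δh ≈ 0.19 m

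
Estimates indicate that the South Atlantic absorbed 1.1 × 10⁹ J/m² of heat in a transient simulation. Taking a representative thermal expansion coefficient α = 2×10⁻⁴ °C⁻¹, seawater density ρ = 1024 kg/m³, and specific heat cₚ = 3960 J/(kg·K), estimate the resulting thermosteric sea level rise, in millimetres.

Δh = αQ/(ρcₚ) = 2×10⁻⁴ × 1.1×10⁹ / (1024 × 3960) ≈ 0.054253 m

54 mm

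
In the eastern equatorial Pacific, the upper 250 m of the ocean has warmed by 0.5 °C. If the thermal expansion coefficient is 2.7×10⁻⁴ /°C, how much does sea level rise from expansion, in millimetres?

Δh = αΔT·H = 2.7×10⁻⁴ × 0.5 × 250 = 0.03375 m

about 34 mm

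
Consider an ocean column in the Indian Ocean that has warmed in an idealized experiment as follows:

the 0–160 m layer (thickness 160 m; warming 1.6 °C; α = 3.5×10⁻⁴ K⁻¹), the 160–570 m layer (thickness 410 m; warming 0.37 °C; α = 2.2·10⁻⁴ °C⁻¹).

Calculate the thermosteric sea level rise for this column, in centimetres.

12.3 cm of thermosteric rise

Layer 1: 160 × 1.6 × 3.5×10⁻⁴ = 0.08960 m
160–570 m: 410 × 2.2×10⁻⁴ × 0.37 = 0.033374 m
Δh = 0.08960 + 0.033374 = 0.122974 m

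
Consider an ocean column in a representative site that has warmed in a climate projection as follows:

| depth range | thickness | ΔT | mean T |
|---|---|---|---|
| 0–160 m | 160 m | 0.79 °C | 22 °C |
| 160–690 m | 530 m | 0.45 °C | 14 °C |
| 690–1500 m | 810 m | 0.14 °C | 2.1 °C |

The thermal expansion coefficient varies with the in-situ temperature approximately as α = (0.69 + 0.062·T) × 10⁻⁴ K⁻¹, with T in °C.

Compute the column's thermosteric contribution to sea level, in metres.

Layer 1: α = (0.69 + 0.062×22)×10⁻⁴ = 2.054×10⁻⁴ K⁻¹
Layer 2: α = (0.69 + 0.062×14)×10⁻⁴ = 1.558×10⁻⁴ K⁻¹
Layer 3: α = (0.69 + 0.062×2.1)×10⁻⁴ = 0.8202×10⁻⁴ K⁻¹
Layer 1: 160 × 2.054×10⁻⁴ × 0.79 = 0.02596256 m
Layer 2: 1.558×10⁻⁴ × 0.45 × 530 = 0.0371583 m
690–1500 m: 0.14 × 810 × 0.8202×10⁻⁴ = 0.009301068 m
Δh = 0.02596256 + 0.0371583 + 0.009301068 = 0.072421928 m

0.0724 m of thermosteric rise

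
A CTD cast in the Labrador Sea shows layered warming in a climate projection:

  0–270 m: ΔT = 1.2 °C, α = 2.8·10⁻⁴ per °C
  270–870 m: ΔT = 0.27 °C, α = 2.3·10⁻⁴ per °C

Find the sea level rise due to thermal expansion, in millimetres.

1.2 × 270 × 2.8×10⁻⁴ = 0.09072 m
0.27 × 2.3×10⁻⁴ × 600 = 0.03726 m
Δh = 0.09072 + 0.03726 = 0.12798 m

130 mm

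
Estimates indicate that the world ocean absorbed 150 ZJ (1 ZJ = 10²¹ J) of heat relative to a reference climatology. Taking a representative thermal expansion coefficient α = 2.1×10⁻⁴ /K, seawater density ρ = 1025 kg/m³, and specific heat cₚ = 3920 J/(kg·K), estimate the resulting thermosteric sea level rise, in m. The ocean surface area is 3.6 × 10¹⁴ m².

Per unit area: Q = 150×10²¹ / (3.6×10¹⁴) ≈ 4.167×10⁸ J/m²
Δh = αQ/(ρcₚ) = 2.1×10⁻⁴ × 4.167×10⁸ / (1025 × 3920) ≈ 0.021779 m

0.022 m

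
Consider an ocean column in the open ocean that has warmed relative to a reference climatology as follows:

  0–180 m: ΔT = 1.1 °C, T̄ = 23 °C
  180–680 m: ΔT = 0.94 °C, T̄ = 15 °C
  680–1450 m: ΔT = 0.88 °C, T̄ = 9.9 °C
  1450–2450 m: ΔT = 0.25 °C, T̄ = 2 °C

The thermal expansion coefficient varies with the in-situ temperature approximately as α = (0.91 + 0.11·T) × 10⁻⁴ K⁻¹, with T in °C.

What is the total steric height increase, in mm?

352 mm of thermosteric rise

Layer 1: α = (0.91 + 0.11×23)×10⁻⁴ = 3.44×10⁻⁴ K⁻¹
Layer 2: α = (0.91 + 0.11×15)×10⁻⁴ = 2.56×10⁻⁴ K⁻¹
Layer 3: α = (0.91 + 0.11×9.9)×10⁻⁴ = 1.999×10⁻⁴ K⁻¹
Layer 4: α = (0.91 + 0.11×2)×10⁻⁴ = 1.13×10⁻⁴ K⁻¹
Layer 1: 1.1 × 3.44×10⁻⁴ × 180 = 0.068112 m
0.94 × 2.56×10⁻⁴ × 500 = 0.12032 m
Layer 3: 0.88 × 770 × 1.999×10⁻⁴ = 0.13545224 m
Layer 4: 1000 × 1.13×10⁻⁴ × 0.25 = 0.02825 m
Δh = 0.068112 + 0.12032 + 0.13545224 + 0.02825 = 0.35213424 m ≈ 352 mm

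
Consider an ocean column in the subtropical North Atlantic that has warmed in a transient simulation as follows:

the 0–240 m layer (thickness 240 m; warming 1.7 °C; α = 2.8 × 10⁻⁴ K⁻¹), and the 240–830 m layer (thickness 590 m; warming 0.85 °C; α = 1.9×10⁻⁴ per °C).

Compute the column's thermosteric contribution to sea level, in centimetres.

0–240 m: 1.7 × 240 × 2.8×10⁻⁴ = 0.11424 m
Layer 2: 590 × 0.85 × 1.9×10⁻⁴ = 0.095285 m
Δh = 0.11424 + 0.095285 = 0.209525 m

21.0 cm of thermosteric rise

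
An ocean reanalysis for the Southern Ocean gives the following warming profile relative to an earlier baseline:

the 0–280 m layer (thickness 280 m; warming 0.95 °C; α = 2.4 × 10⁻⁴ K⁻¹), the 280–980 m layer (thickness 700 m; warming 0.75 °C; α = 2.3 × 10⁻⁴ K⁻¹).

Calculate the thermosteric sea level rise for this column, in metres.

0.185 m of thermosteric rise

Layer 1: 2.4×10⁻⁴ × 280 × 0.95 = 0.06384 m
Layer 2: 0.75 × 2.3×10⁻⁴ × 700 = 0.12075 m
Δh = 0.06384 + 0.12075 = 0.18459 m ≈ 0.185 m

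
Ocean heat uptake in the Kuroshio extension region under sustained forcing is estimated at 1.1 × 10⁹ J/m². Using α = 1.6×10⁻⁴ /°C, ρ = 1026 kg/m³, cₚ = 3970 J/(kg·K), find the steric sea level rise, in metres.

0.0432 m of thermosteric rise

Δh = αQ/(ρcₚ) = 1.6×10⁻⁴ × 1.1×10⁹ / (1026 × 3970) ≈ 0.043209 m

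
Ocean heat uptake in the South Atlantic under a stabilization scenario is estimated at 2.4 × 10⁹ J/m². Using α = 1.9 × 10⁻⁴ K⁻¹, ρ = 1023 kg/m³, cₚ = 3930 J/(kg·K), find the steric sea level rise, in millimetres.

Δh = αQ/(ρcₚ) = 1.9×10⁻⁴ × 2.4×10⁹ / (1023 × 3930) ≈ 0.11342 m

113 mm of thermosteric rise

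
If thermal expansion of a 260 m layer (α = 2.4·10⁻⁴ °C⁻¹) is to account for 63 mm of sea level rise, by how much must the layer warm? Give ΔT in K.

ΔT ≈ 1.01 K

ΔT = Δh/(αH) = 0.063 / (2.4×10⁻⁴ × 260) ≈ 1.010 K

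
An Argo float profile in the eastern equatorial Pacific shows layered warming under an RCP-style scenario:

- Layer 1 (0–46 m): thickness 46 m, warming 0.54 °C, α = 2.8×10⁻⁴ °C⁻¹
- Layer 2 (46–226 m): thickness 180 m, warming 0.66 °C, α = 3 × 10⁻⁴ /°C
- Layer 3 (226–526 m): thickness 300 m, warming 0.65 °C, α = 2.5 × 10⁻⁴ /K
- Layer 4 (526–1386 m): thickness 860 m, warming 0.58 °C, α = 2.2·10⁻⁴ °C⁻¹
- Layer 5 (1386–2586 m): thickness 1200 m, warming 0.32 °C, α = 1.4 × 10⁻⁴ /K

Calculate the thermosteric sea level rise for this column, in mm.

Δh ≈ 250 mm

Layer 1: 0.54 × 46 × 2.8×10⁻⁴ = 0.0069552 m
Layer 2: 0.66 × 3×10⁻⁴ × 180 = 0.03564 m
0.65 × 2.5×10⁻⁴ × 300 = 0.04875 m
526–1386 m: 0.58 × 2.2×10⁻⁴ × 860 = 0.109736 m
Layer 5: 0.32 × 1200 × 1.4×10⁻⁴ = 0.05376 m
Δh = 0.0069552 + 0.03564 + 0.04875 + 0.109736 + 0.05376 = 0.2548412 m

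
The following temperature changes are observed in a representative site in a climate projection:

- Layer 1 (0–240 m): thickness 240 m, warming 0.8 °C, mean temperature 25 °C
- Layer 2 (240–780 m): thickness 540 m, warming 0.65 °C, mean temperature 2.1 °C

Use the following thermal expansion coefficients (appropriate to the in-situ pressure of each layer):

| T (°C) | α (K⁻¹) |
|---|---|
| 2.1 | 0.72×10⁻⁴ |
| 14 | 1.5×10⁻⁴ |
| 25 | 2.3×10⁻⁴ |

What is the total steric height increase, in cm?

about 6.94 cm

Layer 1 at 25 °C → α = 2.3×10⁻⁴ K⁻¹
Layer 2 at 2.1 °C → α = 0.72×10⁻⁴ K⁻¹
2.3×10⁻⁴ × 0.8 × 240 = 0.04416 m
0.72×10⁻⁴ × 0.65 × 540 = 0.025272 m
Δh = 0.04416 + 0.025272 = 0.069432 m ≈ 6.94 cm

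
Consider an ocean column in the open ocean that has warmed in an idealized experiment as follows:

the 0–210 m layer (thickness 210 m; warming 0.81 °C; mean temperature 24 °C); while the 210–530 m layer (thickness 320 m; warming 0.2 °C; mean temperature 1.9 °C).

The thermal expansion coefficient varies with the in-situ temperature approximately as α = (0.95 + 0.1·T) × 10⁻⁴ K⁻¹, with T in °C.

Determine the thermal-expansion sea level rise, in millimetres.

about 64.3 mm

Layer 1: α = (0.95 + 0.1×24)×10⁻⁴ = 3.35×10⁻⁴ K⁻¹
Layer 2: α = (0.95 + 0.1×1.9)×10⁻⁴ = 1.14×10⁻⁴ K⁻¹
Layer 1: 3.35×10⁻⁴ × 0.81 × 210 = 0.0569835 m
1.14×10⁻⁴ × 320 × 0.2 = 0.007296 m
Δh = 0.0569835 + 0.007296 = 0.0642795 m ≈ 64.3 mm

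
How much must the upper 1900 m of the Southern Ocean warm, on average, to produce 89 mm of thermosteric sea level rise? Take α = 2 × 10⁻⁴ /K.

ΔT = Δh/(αH) = 0.089 / (2×10⁻⁴ × 1900) ≈ 0.2342 °C

0.234 °C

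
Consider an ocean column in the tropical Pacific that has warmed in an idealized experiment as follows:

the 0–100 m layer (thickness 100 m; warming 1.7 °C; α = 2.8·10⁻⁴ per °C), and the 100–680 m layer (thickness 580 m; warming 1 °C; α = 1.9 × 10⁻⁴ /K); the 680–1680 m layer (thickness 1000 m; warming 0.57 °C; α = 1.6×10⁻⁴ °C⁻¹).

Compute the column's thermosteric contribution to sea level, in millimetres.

Δh ≈ 249 mm

0–100 m: 100 × 1.7 × 2.8×10⁻⁴ = 0.04760 m
1.9×10⁻⁴ × 1 × 580 = 0.11020 m
680–1680 m: 1000 × 0.57 × 1.6×10⁻⁴ = 0.09120 m
Δh = 0.04760 + 0.11020 + 0.09120 = 0.24900 m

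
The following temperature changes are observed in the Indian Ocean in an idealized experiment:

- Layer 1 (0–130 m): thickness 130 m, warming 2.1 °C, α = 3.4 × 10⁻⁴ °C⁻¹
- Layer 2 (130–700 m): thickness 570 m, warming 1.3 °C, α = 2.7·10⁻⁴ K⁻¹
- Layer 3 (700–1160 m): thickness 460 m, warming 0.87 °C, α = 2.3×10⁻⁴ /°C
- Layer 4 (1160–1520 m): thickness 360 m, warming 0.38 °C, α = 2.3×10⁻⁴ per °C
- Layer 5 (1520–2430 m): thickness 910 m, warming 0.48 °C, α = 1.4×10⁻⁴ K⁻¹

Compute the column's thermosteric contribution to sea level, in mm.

2.1 × 3.4×10⁻⁴ × 130 = 0.09282 m
570 × 2.7×10⁻⁴ × 1.3 = 0.20007 m
Layer 3: 0.87 × 2.3×10⁻⁴ × 460 = 0.092046 m
2.3×10⁻⁴ × 360 × 0.38 = 0.031464 m
1.4×10⁻⁴ × 0.48 × 910 = 0.061152 m
Δh = 0.09282 + 0.20007 + 0.092046 + 0.031464 + 0.061152 = 0.477552 m

Δh ≈ 478 mm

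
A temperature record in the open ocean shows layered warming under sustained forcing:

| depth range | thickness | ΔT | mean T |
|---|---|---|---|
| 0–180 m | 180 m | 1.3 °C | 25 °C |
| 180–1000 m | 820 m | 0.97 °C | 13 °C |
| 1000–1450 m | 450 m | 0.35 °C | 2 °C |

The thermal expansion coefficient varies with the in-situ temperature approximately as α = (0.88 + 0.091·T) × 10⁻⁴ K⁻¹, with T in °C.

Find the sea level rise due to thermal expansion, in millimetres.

Δh ≈ 255 mm

Layer 1: α = (0.88 + 0.091×25)×10⁻⁴ = 3.155×10⁻⁴ K⁻¹
Layer 2: α = (0.88 + 0.091×13)×10⁻⁴ = 2.063×10⁻⁴ K⁻¹
Layer 3: α = (0.88 + 0.091×2)×10⁻⁴ = 1.062×10⁻⁴ K⁻¹
0–180 m: 1.3 × 3.155×10⁻⁴ × 180 = 0.073827 m
180–1000 m: 820 × 2.063×10⁻⁴ × 0.97 = 0.16409102 m
0.35 × 1.062×10⁻⁴ × 450 = 0.0167265 m
Δh = 0.073827 + 0.16409102 + 0.0167265 = 0.25464452 m ≈ 255 mm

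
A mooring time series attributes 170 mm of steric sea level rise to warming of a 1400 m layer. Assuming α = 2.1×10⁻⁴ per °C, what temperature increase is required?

0.58 K

ΔT = Δh/(αH) = 0.17 / (2.1×10⁻⁴ × 1400) ≈ 0.5782 K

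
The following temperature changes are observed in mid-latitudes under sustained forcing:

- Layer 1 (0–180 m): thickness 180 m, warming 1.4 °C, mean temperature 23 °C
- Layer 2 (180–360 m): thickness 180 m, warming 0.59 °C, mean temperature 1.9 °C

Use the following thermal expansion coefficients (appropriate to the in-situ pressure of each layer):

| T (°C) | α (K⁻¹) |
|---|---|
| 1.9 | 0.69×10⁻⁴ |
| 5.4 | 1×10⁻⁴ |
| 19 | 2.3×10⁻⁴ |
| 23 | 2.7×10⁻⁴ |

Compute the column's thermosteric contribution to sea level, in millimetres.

Layer 1 at 23 °C → α = 2.7×10⁻⁴ K⁻¹
Layer 2 at 1.9 °C → α = 0.69×10⁻⁴ K⁻¹
Layer 1: 180 × 1.4 × 2.7×10⁻⁴ = 0.06804 m
0.59 × 180 × 0.69×10⁻⁴ = 0.0073278 m
Δh = 0.06804 + 0.0073278 = 0.0753678 m

75.4 mm of thermosteric rise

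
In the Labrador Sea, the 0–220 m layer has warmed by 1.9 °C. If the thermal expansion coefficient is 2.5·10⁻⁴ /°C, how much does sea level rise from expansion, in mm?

Δh = 105 mm

Δh = αΔT·H = 2.5×10⁻⁴ × 1.9 × 220 = 0.10450 m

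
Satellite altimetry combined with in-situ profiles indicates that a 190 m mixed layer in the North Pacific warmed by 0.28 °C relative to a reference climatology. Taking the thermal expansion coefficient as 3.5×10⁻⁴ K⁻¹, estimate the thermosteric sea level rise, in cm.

Δh = αΔT·H = 3.5×10⁻⁴ × 0.28 × 190 = 0.01862 m

about 1.86 cm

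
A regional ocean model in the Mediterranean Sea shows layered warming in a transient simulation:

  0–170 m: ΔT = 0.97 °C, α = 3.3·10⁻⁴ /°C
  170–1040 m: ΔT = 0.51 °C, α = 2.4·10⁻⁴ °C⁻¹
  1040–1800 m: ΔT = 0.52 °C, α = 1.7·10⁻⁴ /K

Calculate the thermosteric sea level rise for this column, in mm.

about 228 mm

Layer 1: 0.97 × 3.3×10⁻⁴ × 170 = 0.054417 m
170–1040 m: 870 × 0.51 × 2.4×10⁻⁴ = 0.106488 m
1040–1800 m: 0.52 × 760 × 1.7×10⁻⁴ = 0.067184 m
Δh = 0.054417 + 0.106488 + 0.067184 = 0.228089 m ≈ 228 mm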